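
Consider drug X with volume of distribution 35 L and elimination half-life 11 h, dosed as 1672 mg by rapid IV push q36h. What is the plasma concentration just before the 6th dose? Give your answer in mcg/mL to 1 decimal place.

f = (1/2)^(τ/t½) = (1/2)^(36/11) ≈ 0.1035.
C₀ = D/Vd = 1672/35 ≈ 47.771 mcg/mL.
Before the 6th dose, 5 doses have been given. Superposition: Cmin = C₀·(f + f² + … + f^5).
≈ 47.771 × (0.1035 + 0.0107 + 0.0011 + 0.0001 + 0.0000) ≈ 47.771 × 0.1154 ≈ 5.513 mcg/mL.

5.5 mcg/mL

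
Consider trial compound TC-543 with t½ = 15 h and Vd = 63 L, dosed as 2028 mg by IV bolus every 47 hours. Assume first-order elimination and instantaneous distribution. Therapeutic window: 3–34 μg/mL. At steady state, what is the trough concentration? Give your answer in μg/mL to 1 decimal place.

4.1 μg/mL

τ/t½ = 47/15 ≈ 3.1333, so fraction remaining f = (1/2)^(47/15) ≈ 0.1140.
Single-dose peak C₀ = D/Vd = 2028/63 ≈ 32.190 μg/mL.
Steady-state trough Cmin,ss = C₀·f/(1−f) ≈ 32.190 × 0.1140/0.8860 ≈ 4.142 μg/mL.
Trough 4.1 μg/mL vs MEC 3 μg/mL: adequate.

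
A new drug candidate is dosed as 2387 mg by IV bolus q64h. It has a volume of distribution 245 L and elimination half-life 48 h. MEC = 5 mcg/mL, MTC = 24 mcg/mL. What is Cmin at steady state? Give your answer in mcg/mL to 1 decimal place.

6.4 mcg/mL

τ/t½ = 64/48 ≈ 1.3333, so fraction remaining f = (1/2)^(64/48) ≈ 0.3969.
Accumulation ratio R = 1/(1 − f) ≈ 1/0.6031 ≈ 1.6581.
Each bolus raises the concentration by D/Vd = 2387/245 ≈ 9.743 mcg/mL.
Cmax,ss = C₀/(1 − f) ≈ 9.743/0.6031 ≈ 16.155 mcg/mL.
Steady-state trough Cmin,ss = Cmax,ss·f ≈ 16.155 × 0.3969 ≈ 6.412 mcg/mL.
Trough 6.4 mcg/mL vs MEC 5 mcg/mL: adequate.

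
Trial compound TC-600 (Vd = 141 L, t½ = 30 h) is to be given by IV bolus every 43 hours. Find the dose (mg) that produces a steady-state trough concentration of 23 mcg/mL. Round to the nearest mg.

τ/t½ = 43/30 ≈ 1.4333, so f = (1/2)^(43/30) ≈ 0.370274.
Cmin,ss = (D/Vd)·f/(1−f), so D = Cmin,ss·Vd·(1−f)/f.
D = 23 × 141 × (1−f)/f ≈ 23 × 141 × 1.70070 ≈ 5515.37 mg.

5515 mg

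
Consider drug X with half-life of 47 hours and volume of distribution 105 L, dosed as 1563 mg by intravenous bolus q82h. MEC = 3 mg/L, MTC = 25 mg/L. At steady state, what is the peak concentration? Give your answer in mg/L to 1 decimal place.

k = ln2/t½ = ln2/47 ≈ 0.014748 h⁻¹; fraction remaining f = e^(−kτ) = e^(−0.014748×82) ≈ 0.2984.
Accumulation ratio R = 1/(1 − f) ≈ 1/0.7016 ≈ 1.4253.
Each bolus raises the concentration by D/Vd = 1563/105 ≈ 14.886 mg/L.
Steady-state peak Cmax,ss = C₀·R ≈ 14.886 × 1.4253 ≈ 21.217 mg/L.
Peak 21.2 mg/L vs MTC 25 mg/L: below toxic threshold.

21.2 mg/L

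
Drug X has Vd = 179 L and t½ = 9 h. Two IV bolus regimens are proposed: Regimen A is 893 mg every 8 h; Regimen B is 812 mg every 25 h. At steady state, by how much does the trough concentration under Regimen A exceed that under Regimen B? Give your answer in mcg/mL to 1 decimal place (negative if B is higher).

5.1 mcg/mL

Regimen A: f = (1/2)^(8/9) ≈ 0.5400; Cmin,ss = (893/179)·f/(1−f) ≈ 5.856 mcg/mL.
Regimen B: f = (1/2)^(25/9) ≈ 0.1458; Cmin,ss = (812/179)·f/(1−f) ≈ 0.774 mcg/mL.
Difference ≈ 5.856 − 0.774 ≈ 5.082 mcg/mL.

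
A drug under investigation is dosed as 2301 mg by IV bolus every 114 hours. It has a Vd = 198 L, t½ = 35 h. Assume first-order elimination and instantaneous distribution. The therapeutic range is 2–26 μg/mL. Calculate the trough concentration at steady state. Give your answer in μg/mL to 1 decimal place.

1.4 μg/mL

τ/t½ = 114/35 ≈ 3.2571, so fraction remaining f = (1/2)^(114/35) ≈ 0.1046.
At steady state, accumulation factor R = 1/(1 − e^(−kτ)) ≈ 1.1168.
Each bolus raises the concentration by D/Vd = 2301/198 ≈ 11.621 μg/mL.
Cmax,ss = C₀/(1 − f) ≈ 11.621/0.8954 ≈ 12.979 μg/mL.
One interval later, Cmin,ss = Cmax,ss·e^(−kτ) ≈ 12.979 × 0.1046 ≈ 1.358 μg/mL.
Trough 1.4 μg/mL vs MEC 2 μg/mL: subtherapeutic.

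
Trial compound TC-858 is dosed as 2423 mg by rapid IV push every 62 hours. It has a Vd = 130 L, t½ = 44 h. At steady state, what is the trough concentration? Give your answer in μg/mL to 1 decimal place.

τ/t½ = 62/44 ≈ 1.4091, so fraction remaining f = (1/2)^(62/44) ≈ 0.3765.
Each bolus raises the concentration by D/Vd = 2423/130 ≈ 18.638 μg/mL.
Steady-state trough Cmin,ss = C₀·f/(1−f) ≈ 18.638 × 0.3765/0.6235 ≈ 11.255 μg/mL.

11.3 μg/mL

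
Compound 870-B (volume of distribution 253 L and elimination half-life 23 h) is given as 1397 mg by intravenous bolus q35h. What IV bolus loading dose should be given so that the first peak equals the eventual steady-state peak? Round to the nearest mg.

f = (1/2)^(35/23) ≈ 0.348266; accumulation ratio R = 1/(1−f) ≈ 1.53437.
Loading dose to hit Cmax,ss on first dose: D_load = D_maint·R ≈ 1397 × 1.53437 ≈ 2143.51 mg.

2144 mg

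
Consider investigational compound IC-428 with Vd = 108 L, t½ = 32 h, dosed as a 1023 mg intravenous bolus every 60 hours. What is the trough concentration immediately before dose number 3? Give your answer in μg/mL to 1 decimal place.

f = (1/2)^(τ/t½) = (1/2)^(60/32) ≈ 0.2726.
C₀ = D/Vd = 1023/108 ≈ 9.472 μg/mL.
Before the 3rd dose, 2 doses have been given. Superposition: Cmin = C₀·(f + f²).
≈ 9.472 × (0.2726 + 0.0743) ≈ 9.472 × 0.3469 ≈ 3.286 μg/mL.

3.3 μg/mL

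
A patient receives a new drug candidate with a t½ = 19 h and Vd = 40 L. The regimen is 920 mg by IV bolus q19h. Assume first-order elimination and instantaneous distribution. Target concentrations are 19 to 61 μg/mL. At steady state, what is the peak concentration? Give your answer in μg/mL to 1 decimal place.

46.0 μg/mL

The dosing interval is 1 half-life, so f = 2^(−1) = 0.5.
Accumulation ratio R = 1/(1 − f) = 1/0.5 = 2/1.
Single-dose peak C₀ = D/Vd = 920/40 = 23 μg/mL.
Steady-state peak Cmax,ss = C₀·R = 23 × 2/1 ≈ 46.000 μg/mL.
Peak 46.0 μg/mL vs MTC 61 μg/mL: below toxic threshold.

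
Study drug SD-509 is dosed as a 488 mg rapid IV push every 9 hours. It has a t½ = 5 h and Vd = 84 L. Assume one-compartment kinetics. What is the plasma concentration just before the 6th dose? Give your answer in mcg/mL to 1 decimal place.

2.3 mcg/mL

f = (1/2)^(τ/t½) = (1/2)^(9/5) ≈ 0.2872.
C₀ = D/Vd = 488/84 ≈ 5.810 mcg/mL.
Before the 6th dose, 5 doses have been given. Superposition: Cmin = C₀·(f + f² + … + f^5).
≈ 5.810 × (0.2872 + 0.0825 + 0.0237 + 0.0068 + 0.0020) ≈ 5.810 × 0.4022 ≈ 2.337 mcg/mL.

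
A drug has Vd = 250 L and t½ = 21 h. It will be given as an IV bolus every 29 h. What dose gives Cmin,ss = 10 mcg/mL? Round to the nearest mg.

4011 mg

τ/t½ = 29/21 ≈ 1.381, so f = (1/2)^(29/21) ≈ 0.383965.
Cmin,ss = (D/Vd)·f/(1−f), so D = Cmin,ss·Vd·(1−f)/f.
D = 10 × 250 × (1−f)/f ≈ 10 × 250 × 1.60440 ≈ 4011.00 mg.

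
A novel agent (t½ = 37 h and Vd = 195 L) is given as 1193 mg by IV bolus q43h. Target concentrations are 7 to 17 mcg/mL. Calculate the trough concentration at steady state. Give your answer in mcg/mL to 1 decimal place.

τ/t½ = 43/37 ≈ 1.1622, so fraction remaining f = (1/2)^(43/37) ≈ 0.4468.
At steady state, accumulation factor R = 1/(1 − e^(−kτ)) ≈ 1.8077.
Single-dose peak C₀ = D/Vd = 1193/195 ≈ 6.118 mcg/mL.
Steady-state peak Cmax,ss = C₀·R ≈ 6.118 × 1.8077 ≈ 11.060 mcg/mL.
Steady-state trough Cmin,ss = Cmax,ss·f ≈ 11.060 × 0.4468 ≈ 4.942 mcg/mL.
Trough 4.9 mcg/mL vs MEC 7 mcg/mL: subtherapeutic.

4.9 mcg/mL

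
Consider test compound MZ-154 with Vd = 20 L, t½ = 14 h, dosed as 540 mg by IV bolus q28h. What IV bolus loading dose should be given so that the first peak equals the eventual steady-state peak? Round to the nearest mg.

720 mg

f = (1/2)^(28/14) ≈ 0.250000; accumulation ratio R = 1/(1−f) ≈ 1.33333.
Loading dose to hit Cmax,ss on first dose: D_load = D_maint·R ≈ 540 × 1.33333 ≈ 720.00 mg.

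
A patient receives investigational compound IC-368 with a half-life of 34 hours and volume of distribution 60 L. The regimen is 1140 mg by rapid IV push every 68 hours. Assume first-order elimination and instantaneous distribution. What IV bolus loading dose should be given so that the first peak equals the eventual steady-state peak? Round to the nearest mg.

1520 mg

f = (1/2)^(68/34) ≈ 0.250000; accumulation ratio R = 1/(1−f) ≈ 1.33333.
Loading dose to hit Cmax,ss on first dose: D_load = D_maint·R ≈ 1140 × 1.33333 ≈ 1520.00 mg.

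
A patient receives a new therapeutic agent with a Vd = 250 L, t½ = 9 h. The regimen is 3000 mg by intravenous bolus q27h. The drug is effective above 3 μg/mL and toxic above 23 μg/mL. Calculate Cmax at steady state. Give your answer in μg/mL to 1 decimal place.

13.7 μg/mL

τ = 27 h = 3 half-lives, so f = (1/2)^3 = 0.125.
At steady state, R = 1/(1 − 0.125) = 8/7.
Single-dose peak C₀ = D/Vd = 3000/250 = 12 μg/mL.
Steady-state peak Cmax,ss = C₀·R = 12 × 8/7 ≈ 13.714 μg/mL.
Peak 13.7 μg/mL vs MTC 23 μg/mL: below toxic threshold.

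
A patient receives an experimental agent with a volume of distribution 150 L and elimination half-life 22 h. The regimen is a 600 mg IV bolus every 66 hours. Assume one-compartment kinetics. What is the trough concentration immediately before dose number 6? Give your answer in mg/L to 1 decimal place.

0.6 mg/L

f = (1/2)^(τ/t½) = (1/2)^(66/22) ≈ 0.1250.
C₀ = D/Vd = 600/150 ≈ 4.000 mg/L.
Before the 6th dose, 5 doses have been given. Superposition: Cmin = C₀·(f + f² + … + f^5).
≈ 4.000 × (0.1250 + 0.0156 + 0.0020 + 0.0002 + 0.0000) ≈ 4.000 × 0.1428 ≈ 0.571 mg/L.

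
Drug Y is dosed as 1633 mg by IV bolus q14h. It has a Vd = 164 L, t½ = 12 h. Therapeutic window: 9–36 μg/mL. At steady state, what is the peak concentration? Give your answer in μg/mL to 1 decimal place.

Over one 14-h interval, 14/12 ≈ 1.1667 half-lives elapse, leaving f ≈ 0.4454 of each dose.
At steady state, accumulation factor R = 1/(1 − e^(−kτ)) ≈ 1.8031.
Single-dose peak C₀ = D/Vd = 1633/164 ≈ 9.957 μg/mL.
Steady-state peak Cmax,ss = C₀·R ≈ 9.957 × 1.8031 ≈ 17.953 μg/mL.
Peak 18.0 μg/mL vs MTC 36 μg/mL: below toxic threshold.

18.0 μg/mL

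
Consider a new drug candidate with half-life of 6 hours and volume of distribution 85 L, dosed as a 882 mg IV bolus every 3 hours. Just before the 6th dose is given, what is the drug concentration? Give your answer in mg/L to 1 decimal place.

f = (1/2)^(τ/t½) = (1/2)^(3/6) ≈ 0.7071.
C₀ = D/Vd = 882/85 ≈ 10.376 mg/L.
Before the 6th dose, 5 doses have been given. Superposition: Cmin = C₀·(f + f² + … + f^5).
≈ 10.376 × (0.7071 + 0.5000 + 0.3535 + 0.2500 + 0.1768) ≈ 10.376 × 1.9874 ≈ 20.621 mg/L.

20.6 mg/L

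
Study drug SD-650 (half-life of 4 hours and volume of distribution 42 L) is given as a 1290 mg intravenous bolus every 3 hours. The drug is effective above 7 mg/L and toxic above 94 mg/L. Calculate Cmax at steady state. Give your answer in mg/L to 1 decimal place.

τ/t½ = 3/4 ≈ 0.75, so fraction remaining f = (1/2)^(3/4) ≈ 0.5946.
Accumulation ratio R = 1/(1 − f) ≈ 1/0.4054 ≈ 2.4667.
Single-dose peak C₀ = D/Vd = 1290/42 ≈ 30.714 mg/L.
Steady-state peak Cmax,ss = C₀·R ≈ 30.714 × 2.4667 ≈ 75.762 mg/L.
Peak 75.8 mg/L vs MTC 94 mg/L: below toxic threshold.

75.8 mg/L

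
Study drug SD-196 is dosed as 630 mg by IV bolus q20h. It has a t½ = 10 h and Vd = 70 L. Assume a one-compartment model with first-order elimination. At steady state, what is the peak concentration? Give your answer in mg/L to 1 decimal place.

The dosing interval is 2 half-lives, so f = 2^(−2) = 0.25.
Accumulation ratio R = 1/(1 − f) = 1/0.75 = 4/3.
Single-dose peak C₀ = D/Vd = 630/70 = 9 mg/L.
Steady-state peak Cmax,ss = C₀·R = 9 × 4/3 ≈ 12.000 mg/L.

12.0 mg/L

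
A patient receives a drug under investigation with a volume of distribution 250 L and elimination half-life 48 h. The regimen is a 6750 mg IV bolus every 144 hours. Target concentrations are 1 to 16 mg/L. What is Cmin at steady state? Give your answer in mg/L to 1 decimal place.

3.9 mg/L

τ = 144 h = 3 half-lives, so f = (1/2)^3 = 0.125.
At steady state, R = 1/(1 − 0.125) = 8/7.
Single-dose peak C₀ = D/Vd = 6750/250 = 27 mg/L.
Steady-state peak Cmax,ss = C₀·R = 27 × 8/7 ≈ 30.857 mg/L.
Steady-state trough Cmin,ss = Cmax,ss·f ≈ 30.857 × 0.125 ≈ 3.857 mg/L.
Trough 3.9 mg/L vs MEC 1 mg/L: adequate.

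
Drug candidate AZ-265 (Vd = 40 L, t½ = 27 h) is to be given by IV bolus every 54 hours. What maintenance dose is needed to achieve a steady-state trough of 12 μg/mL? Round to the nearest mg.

1440 mg

τ/t½ = 54/27 ≈ 2, so f = (1/2)^(54/27) ≈ 0.250000.
Cmin,ss = (D/Vd)·f/(1−f), so D = Cmin,ss·Vd·(1−f)/f.
D = 12 × 40 × (1−f)/f ≈ 12 × 40 × 3.00000 ≈ 1440.00 mg.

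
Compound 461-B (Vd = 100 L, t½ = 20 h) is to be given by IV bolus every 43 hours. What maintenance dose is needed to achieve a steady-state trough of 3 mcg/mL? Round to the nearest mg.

1031 mg

τ/t½ = 43/20 ≈ 2.15, so f = (1/2)^(43/20) ≈ 0.225313.
Cmin,ss = (D/Vd)·f/(1−f), so D = Cmin,ss·Vd·(1−f)/f.
D = 3 × 100 × (1−f)/f ≈ 3 × 100 × 3.43827 ≈ 1031.48 mg.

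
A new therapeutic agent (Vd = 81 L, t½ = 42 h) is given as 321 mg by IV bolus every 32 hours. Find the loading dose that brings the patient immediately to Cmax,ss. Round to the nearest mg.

f = (1/2)^(32/42) ≈ 0.589717; accumulation ratio R = 1/(1−f) ≈ 2.43734.
Loading dose to hit Cmax,ss on first dose: D_load = D_maint·R ≈ 321 × 2.43734 ≈ 782.39 mg.

782 mg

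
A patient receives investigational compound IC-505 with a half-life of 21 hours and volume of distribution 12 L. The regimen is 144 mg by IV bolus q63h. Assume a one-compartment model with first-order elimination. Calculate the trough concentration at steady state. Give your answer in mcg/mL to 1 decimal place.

1.7 mcg/mL

τ = 63 h = 3 half-lives, so f = (1/2)^3 = 0.125.
Accumulation ratio R = 1/(1 − f) = 1/0.875 = 8/7.
Single-dose peak C₀ = D/Vd = 144/12 = 12 mcg/mL.
Steady-state peak Cmax,ss = C₀·R = 12 × 8/7 ≈ 13.714 mcg/mL.
Steady-state trough Cmin,ss = Cmax,ss·f ≈ 13.714 × 0.125 ≈ 1.714 mcg/mL.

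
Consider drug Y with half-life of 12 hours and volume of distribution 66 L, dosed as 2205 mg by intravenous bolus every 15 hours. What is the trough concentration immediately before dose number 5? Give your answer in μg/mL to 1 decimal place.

f = (1/2)^(τ/t½) = (1/2)^(15/12) ≈ 0.4204.
C₀ = D/Vd = 2205/66 ≈ 33.409 μg/mL.
Before the 5th dose, 4 doses have been given. Superposition: Cmin = C₀·(f + f² + … + f^4).
≈ 33.409 × (0.4204 + 0.1767 + 0.0743 + 0.0312) ≈ 33.409 × 0.7026 ≈ 23.473 μg/mL.

23.5 μg/mL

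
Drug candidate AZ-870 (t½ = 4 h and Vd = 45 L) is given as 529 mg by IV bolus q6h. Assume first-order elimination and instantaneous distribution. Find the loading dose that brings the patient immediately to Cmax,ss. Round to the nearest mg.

f = (1/2)^(6/4) ≈ 0.353553; accumulation ratio R = 1/(1−f) ≈ 1.54692.
Loading dose to hit Cmax,ss on first dose: D_load = D_maint·R ≈ 529 × 1.54692 ≈ 818.32 mg.

818 mg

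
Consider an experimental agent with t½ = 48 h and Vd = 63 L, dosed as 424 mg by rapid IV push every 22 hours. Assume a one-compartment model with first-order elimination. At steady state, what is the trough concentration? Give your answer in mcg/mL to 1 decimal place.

τ/t½ = 22/48 ≈ 0.45833, so fraction remaining f = (1/2)^(22/48) ≈ 0.7278.
At steady state, accumulation factor R = 1/(1 − e^(−kτ)) ≈ 3.6738.
Each bolus raises the concentration by D/Vd = 424/63 ≈ 6.730 mcg/mL.
Cmax,ss = C₀/(1 − f) ≈ 6.730/0.2722 ≈ 24.724 mcg/mL.
One interval later, Cmin,ss = Cmax,ss·e^(−kτ) ≈ 24.724 × 0.7278 ≈ 17.994 mcg/mL.

18.0 mcg/mL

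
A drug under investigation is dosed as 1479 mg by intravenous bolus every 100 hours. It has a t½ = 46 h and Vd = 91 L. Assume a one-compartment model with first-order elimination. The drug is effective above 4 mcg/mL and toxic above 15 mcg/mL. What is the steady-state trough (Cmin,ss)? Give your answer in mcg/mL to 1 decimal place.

τ/t½ = 100/46 ≈ 2.1739, so fraction remaining f = (1/2)^(100/46) ≈ 0.2216.
Each bolus raises the concentration by D/Vd = 1479/91 ≈ 16.253 mcg/mL.
Steady-state trough Cmin,ss = C₀·f/(1−f) ≈ 16.253 × 0.2216/0.7784 ≈ 4.627 mcg/mL.
Trough 4.6 mcg/mL vs MEC 4 mcg/mL: adequate.

4.6 mcg/mL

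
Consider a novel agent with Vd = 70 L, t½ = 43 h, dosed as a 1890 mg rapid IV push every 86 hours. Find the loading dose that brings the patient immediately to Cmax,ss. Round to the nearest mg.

f = (1/2)^(86/43) ≈ 0.250000; accumulation ratio R = 1/(1−f) ≈ 1.33333.
Loading dose to hit Cmax,ss on first dose: D_load = D_maint·R ≈ 1890 × 1.33333 ≈ 2519.99 mg.

2520 mg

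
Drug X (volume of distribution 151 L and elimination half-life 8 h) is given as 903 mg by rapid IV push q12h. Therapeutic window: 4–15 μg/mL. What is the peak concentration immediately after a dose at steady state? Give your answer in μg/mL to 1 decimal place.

9.3 μg/mL

Over one 12-h interval, 12/8 ≈ 1.5 half-lives elapse, leaving f ≈ 0.3536 of each dose.
At steady state, accumulation factor R = 1/(1 − e^(−kτ)) ≈ 1.5470.
Each bolus raises the concentration by D/Vd = 903/151 ≈ 5.980 μg/mL.
Cmax,ss = C₀/(1 − f) ≈ 5.980/0.6464 ≈ 9.251 μg/mL.
Peak 9.3 μg/mL vs MTC 15 μg/mL: below toxic threshold.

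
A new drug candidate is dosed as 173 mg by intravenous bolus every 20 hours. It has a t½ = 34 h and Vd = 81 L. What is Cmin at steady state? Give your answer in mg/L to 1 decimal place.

4.2 mg/L

τ/t½ = 20/34 ≈ 0.58824, so fraction remaining f = (1/2)^(20/34) ≈ 0.6652.
Accumulation ratio R = 1/(1 − f) ≈ 1/0.3348 ≈ 2.9869.
Single-dose peak C₀ = D/Vd = 173/81 ≈ 2.136 mg/L.
Cmax,ss = C₀/(1 − f) ≈ 2.136/0.3348 ≈ 6.380 mg/L.
One interval later, Cmin,ss = Cmax,ss·e^(−kτ) ≈ 6.380 × 0.6652 ≈ 4.244 mg/L.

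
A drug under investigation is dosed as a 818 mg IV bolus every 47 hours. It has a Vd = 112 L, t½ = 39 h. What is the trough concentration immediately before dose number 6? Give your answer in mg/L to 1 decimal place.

5.5 mg/L

f = (1/2)^(τ/t½) = (1/2)^(47/39) ≈ 0.4337.
C₀ = D/Vd = 818/112 ≈ 7.304 mg/L.
Before the 6th dose, 5 doses have been given. Superposition: Cmin = C₀·(f + f² + … + f^5).
≈ 7.304 × (0.4337 + 0.1881 + 0.0816 + 0.0354 + 0.0153) ≈ 7.304 × 0.7541 ≈ 5.508 mg/L.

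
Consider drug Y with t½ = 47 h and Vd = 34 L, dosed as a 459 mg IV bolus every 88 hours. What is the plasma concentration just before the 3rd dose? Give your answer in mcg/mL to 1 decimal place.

4.7 mcg/mL

f = (1/2)^(τ/t½) = (1/2)^(88/47) ≈ 0.2731.
C₀ = D/Vd = 459/34 ≈ 13.500 mcg/mL.
Before the 3rd dose, 2 doses have been given. Superposition: Cmin = C₀·(f + f²).
≈ 13.500 × (0.2731 + 0.0746) ≈ 13.500 × 0.3477 ≈ 4.694 mcg/mL.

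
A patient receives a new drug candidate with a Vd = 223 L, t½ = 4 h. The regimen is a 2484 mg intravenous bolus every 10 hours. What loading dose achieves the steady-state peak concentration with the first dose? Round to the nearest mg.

3017 mg

f = (1/2)^(10/4) ≈ 0.176777; accumulation ratio R = 1/(1−f) ≈ 1.21474.
Loading dose to hit Cmax,ss on first dose: D_load = D_maint·R ≈ 2484 × 1.21474 ≈ 3017.41 mg.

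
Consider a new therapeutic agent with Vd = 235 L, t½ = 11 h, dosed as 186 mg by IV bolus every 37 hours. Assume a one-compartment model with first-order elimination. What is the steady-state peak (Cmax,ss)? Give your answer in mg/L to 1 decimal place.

0.9 mg/L

τ/t½ = 37/11 ≈ 3.3636, so fraction remaining f = (1/2)^(37/11) ≈ 0.0972.
At steady state, accumulation factor R = 1/(1 − e^(−kτ)) ≈ 1.1077.
Each bolus raises the concentration by D/Vd = 186/235 ≈ 0.791 mg/L.
Steady-state peak Cmax,ss = C₀·R ≈ 0.791 × 1.1077 ≈ 0.876 mg/L.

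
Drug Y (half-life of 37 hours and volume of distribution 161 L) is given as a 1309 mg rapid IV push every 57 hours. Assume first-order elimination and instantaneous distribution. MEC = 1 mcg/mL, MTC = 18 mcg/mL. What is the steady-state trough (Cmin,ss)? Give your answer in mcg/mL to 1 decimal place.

Over one 57-h interval, 57/37 ≈ 1.5405 half-lives elapse, leaving f ≈ 0.3438 of each dose.
Accumulation ratio R = 1/(1 − f) ≈ 1/0.6562 ≈ 1.5239.
Each bolus raises the concentration by D/Vd = 1309/161 ≈ 8.130 mcg/mL.
Steady-state peak Cmax,ss = C₀·R ≈ 8.130 × 1.5239 ≈ 12.389 mcg/mL.
Steady-state trough Cmin,ss = Cmax,ss·f ≈ 12.389 × 0.3438 ≈ 4.259 mcg/mL.
Trough 4.3 mcg/mL vs MEC 1 mcg/mL: adequate.

4.3 mcg/mL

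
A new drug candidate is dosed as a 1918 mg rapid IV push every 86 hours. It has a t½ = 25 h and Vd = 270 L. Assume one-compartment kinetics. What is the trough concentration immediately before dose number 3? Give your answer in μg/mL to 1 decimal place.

f = (1/2)^(τ/t½) = (1/2)^(86/25) ≈ 0.0921.
C₀ = D/Vd = 1918/270 ≈ 7.104 μg/mL.
Before the 3rd dose, 2 doses have been given. Superposition: Cmin = C₀·(f + f²).
≈ 7.104 × (0.0921 + 0.0085) ≈ 7.104 × 0.1006 ≈ 0.715 μg/mL.

0.7 μg/mL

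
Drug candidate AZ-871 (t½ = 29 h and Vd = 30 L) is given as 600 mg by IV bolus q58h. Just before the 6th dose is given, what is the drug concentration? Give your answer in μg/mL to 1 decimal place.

f = (1/2)^(τ/t½) = (1/2)^(58/29) ≈ 0.2500.
C₀ = D/Vd = 600/30 ≈ 20.000 μg/mL.
Before the 6th dose, 5 doses have been given. Superposition: Cmin = C₀·(f + f² + … + f^5).
≈ 20.000 × (0.2500 + 0.0625 + 0.0156 + 0.0039 + 0.0010) ≈ 20.000 × 0.3330 ≈ 6.660 μg/mL.

6.7 μg/mL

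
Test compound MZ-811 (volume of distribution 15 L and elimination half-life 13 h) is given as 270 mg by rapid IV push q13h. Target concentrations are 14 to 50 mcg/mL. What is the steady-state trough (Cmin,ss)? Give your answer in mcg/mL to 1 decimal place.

τ = 13 h = 1 half-life, so f = (1/2)^1 = 0.5.
Accumulation ratio R = 1/(1 − f) = 1/0.5 = 2/1.
Single-dose peak C₀ = D/Vd = 270/15 = 18 mcg/mL.
Steady-state peak Cmax,ss = C₀·R = 18 × 2/1 ≈ 36.000 mcg/mL.
Steady-state trough Cmin,ss = Cmax,ss·f ≈ 36.000 × 0.5 ≈ 18.000 mcg/mL.
Trough 18.0 mcg/mL vs MEC 14 mcg/mL: adequate.

18.0 mcg/mL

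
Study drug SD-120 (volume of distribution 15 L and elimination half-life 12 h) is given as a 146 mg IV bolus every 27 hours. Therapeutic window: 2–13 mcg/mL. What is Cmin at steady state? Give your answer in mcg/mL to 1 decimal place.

2.6 mcg/mL

τ/t½ = 27/12 ≈ 2.25, so fraction remaining f = (1/2)^(27/12) ≈ 0.2102.
Accumulation ratio R = 1/(1 − f) ≈ 1/0.7898 ≈ 1.2661.
Each bolus raises the concentration by D/Vd = 146/15 ≈ 9.733 mcg/mL.
Steady-state peak Cmax,ss = C₀·R ≈ 9.733 × 1.2661 ≈ 12.323 mcg/mL.
Steady-state trough Cmin,ss = Cmax,ss·f ≈ 12.323 × 0.2102 ≈ 2.590 mcg/mL.
Trough 2.6 mcg/mL vs MEC 2 mcg/mL: adequate.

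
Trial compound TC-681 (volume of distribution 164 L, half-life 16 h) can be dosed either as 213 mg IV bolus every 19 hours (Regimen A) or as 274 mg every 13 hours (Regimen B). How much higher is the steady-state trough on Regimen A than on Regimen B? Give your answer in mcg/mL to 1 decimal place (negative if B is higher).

Regimen A: f = (1/2)^(19/16) ≈ 0.4391; Cmin,ss = (213/164)·f/(1−f) ≈ 1.017 mcg/mL.
Regimen B: f = (1/2)^(13/16) ≈ 0.5694; Cmin,ss = (274/164)·f/(1−f) ≈ 2.209 mcg/mL.
Difference ≈ 1.017 − 2.209 ≈ -1.192 mcg/mL.

-1.2 mcg/mL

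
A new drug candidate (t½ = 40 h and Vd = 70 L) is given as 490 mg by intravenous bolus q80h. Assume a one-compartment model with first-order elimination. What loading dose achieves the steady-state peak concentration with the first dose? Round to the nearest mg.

f = (1/2)^(80/40) ≈ 0.250000; accumulation ratio R = 1/(1−f) ≈ 1.33333.
Loading dose to hit Cmax,ss on first dose: D_load = D_maint·R ≈ 490 × 1.33333 ≈ 653.33 mg.

653 mg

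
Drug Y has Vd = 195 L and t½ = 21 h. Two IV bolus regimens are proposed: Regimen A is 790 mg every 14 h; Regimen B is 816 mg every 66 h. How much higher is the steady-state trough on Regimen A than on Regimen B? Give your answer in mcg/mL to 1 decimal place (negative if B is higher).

6.4 mcg/mL

Regimen A: f = (1/2)^(14/21) ≈ 0.6300; Cmin,ss = (790/195)·f/(1−f) ≈ 6.898 mcg/mL.
Regimen B: f = (1/2)^(66/21) ≈ 0.1132; Cmin,ss = (816/195)·f/(1−f) ≈ 0.534 mcg/mL.
Difference ≈ 6.898 − 0.534 ≈ 6.364 mcg/mL.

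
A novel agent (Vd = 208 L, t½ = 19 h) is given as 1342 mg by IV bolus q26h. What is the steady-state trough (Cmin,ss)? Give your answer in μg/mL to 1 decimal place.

k = ln2/t½ = ln2/19 ≈ 0.036481 h⁻¹; fraction remaining f = e^(−kτ) = e^(−0.036481×26) ≈ 0.3873.
Accumulation ratio R = 1/(1 − f) ≈ 1/0.6127 ≈ 1.6321.
Each bolus raises the concentration by D/Vd = 1342/208 ≈ 6.452 μg/mL.
Cmax,ss = C₀/(1 − f) ≈ 6.452/0.6127 ≈ 10.530 μg/mL.
Steady-state trough Cmin,ss = Cmax,ss·f ≈ 10.530 × 0.3873 ≈ 4.078 μg/mL.

4.1 μg/mL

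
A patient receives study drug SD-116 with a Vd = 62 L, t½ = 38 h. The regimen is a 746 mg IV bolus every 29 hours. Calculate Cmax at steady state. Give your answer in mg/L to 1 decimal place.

29.3 mg/L

τ/t½ = 29/38 ≈ 0.76316, so fraction remaining f = (1/2)^(29/38) ≈ 0.5892.
Accumulation ratio R = 1/(1 − f) ≈ 1/0.4108 ≈ 2.4343.
Each bolus raises the concentration by D/Vd = 746/62 ≈ 12.032 mg/L.
Steady-state peak Cmax,ss = C₀·R ≈ 12.032 × 2.4343 ≈ 29.289 mg/L.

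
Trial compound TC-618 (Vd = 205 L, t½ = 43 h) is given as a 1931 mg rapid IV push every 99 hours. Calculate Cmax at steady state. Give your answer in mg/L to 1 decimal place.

11.8 mg/L

k = ln2/t½ = ln2/43 ≈ 0.016120 h⁻¹; fraction remaining f = e^(−kτ) = e^(−0.016120×99) ≈ 0.2027.
At steady state, accumulation factor R = 1/(1 − e^(−kτ)) ≈ 1.2542.
Each bolus raises the concentration by D/Vd = 1931/205 ≈ 9.420 mg/L.
Steady-state peak Cmax,ss = C₀·R ≈ 9.420 × 1.2542 ≈ 11.815 mg/L.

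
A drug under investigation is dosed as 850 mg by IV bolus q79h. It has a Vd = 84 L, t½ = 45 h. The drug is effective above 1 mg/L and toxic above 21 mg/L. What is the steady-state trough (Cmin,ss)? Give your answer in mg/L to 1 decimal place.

4.3 mg/L

τ/t½ = 79/45 ≈ 1.7556, so fraction remaining f = (1/2)^(79/45) ≈ 0.2962.
Accumulation ratio R = 1/(1 − f) ≈ 1/0.7038 ≈ 1.4209.
Each bolus raises the concentration by D/Vd = 850/84 ≈ 10.119 mg/L.
Steady-state peak Cmax,ss = C₀·R ≈ 10.119 × 1.4209 ≈ 14.378 mg/L.
Steady-state trough Cmin,ss = Cmax,ss·f ≈ 14.378 × 0.2962 ≈ 4.259 mg/L.
Trough 4.3 mg/L vs MEC 1 mg/L: adequate.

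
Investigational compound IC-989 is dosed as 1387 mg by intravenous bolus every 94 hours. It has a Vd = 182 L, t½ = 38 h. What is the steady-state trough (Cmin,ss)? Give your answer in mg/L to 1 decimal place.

1.7 mg/L

k = ln2/t½ = ln2/38 ≈ 0.018241 h⁻¹; fraction remaining f = e^(−kτ) = e^(−0.018241×94) ≈ 0.1800.
Accumulation ratio R = 1/(1 − f) ≈ 1/0.8200 ≈ 1.2195.
Each bolus raises the concentration by D/Vd = 1387/182 ≈ 7.621 mg/L.
Cmax,ss = C₀/(1 − f) ≈ 7.621/0.8200 ≈ 9.294 mg/L.
One interval later, Cmin,ss = Cmax,ss·e^(−kτ) ≈ 9.294 × 0.1800 ≈ 1.673 mg/L.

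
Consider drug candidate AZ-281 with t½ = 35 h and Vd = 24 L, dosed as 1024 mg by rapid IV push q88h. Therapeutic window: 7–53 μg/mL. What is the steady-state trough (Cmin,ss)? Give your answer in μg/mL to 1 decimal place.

k = ln2/t½ = ln2/35 ≈ 0.019804 h⁻¹; fraction remaining f = e^(−kτ) = e^(−0.019804×88) ≈ 0.1750.
At steady state, accumulation factor R = 1/(1 − e^(−kτ)) ≈ 1.2121.
Single-dose peak C₀ = D/Vd = 1024/24 ≈ 42.667 μg/mL.
Cmax,ss = C₀/(1 − f) ≈ 42.667/0.8250 ≈ 51.718 μg/mL.
One interval later, Cmin,ss = Cmax,ss·e^(−kτ) ≈ 51.718 × 0.1750 ≈ 9.051 μg/mL.
Trough 9.1 μg/mL vs MEC 7 μg/mL: adequate.

9.1 μg/mL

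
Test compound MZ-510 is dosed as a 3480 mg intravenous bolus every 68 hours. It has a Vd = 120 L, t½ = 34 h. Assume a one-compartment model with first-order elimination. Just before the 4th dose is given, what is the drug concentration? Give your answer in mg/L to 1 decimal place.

9.5 mg/L

f = (1/2)^(τ/t½) = (1/2)^(68/34) ≈ 0.2500.
C₀ = D/Vd = 3480/120 ≈ 29.000 mg/L.
Before the 4th dose, 3 doses have been given. Superposition: Cmin = C₀·(f + f² + … + f^3).
≈ 29.000 × (0.2500 + 0.0625 + 0.0156) ≈ 29.000 × 0.3281 ≈ 9.515 mg/L.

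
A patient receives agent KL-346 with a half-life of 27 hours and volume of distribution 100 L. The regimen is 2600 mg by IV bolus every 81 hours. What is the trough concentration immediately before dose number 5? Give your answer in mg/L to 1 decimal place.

f = (1/2)^(τ/t½) = (1/2)^(81/27) ≈ 0.1250.
C₀ = D/Vd = 2600/100 ≈ 26.000 mg/L.
Before the 5th dose, 4 doses have been given. Superposition: Cmin = C₀·(f + f² + … + f^4).
≈ 26.000 × (0.1250 + 0.0156 + 0.0020 + 0.0002) ≈ 26.000 × 0.1428 ≈ 3.713 mg/L.

3.7 mg/L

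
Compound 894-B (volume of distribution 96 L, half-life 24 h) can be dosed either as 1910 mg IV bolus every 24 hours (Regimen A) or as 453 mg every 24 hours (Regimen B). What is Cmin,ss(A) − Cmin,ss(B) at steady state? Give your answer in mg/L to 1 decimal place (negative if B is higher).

15.2 mg/L

Regimen A: f = (1/2)^(24/24) ≈ 0.5000; Cmin,ss = (1910/96)·f/(1−f) ≈ 19.896 mg/L.
Regimen B: f = (1/2)^(24/24) ≈ 0.5000; Cmin,ss = (453/96)·f/(1−f) ≈ 4.719 mg/L.
Difference ≈ 19.896 − 4.719 ≈ 15.177 mg/L.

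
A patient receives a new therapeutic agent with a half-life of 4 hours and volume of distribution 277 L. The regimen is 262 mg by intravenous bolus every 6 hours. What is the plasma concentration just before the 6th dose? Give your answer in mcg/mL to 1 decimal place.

0.5 mcg/mL

f = (1/2)^(τ/t½) = (1/2)^(6/4) ≈ 0.3536.
C₀ = D/Vd = 262/277 ≈ 0.946 mcg/mL.
Before the 6th dose, 5 doses have been given. Superposition: Cmin = C₀·(f + f² + … + f^5).
≈ 0.946 × (0.3536 + 0.1250 + 0.0442 + 0.0156 + 0.0055) ≈ 0.946 × 0.5439 ≈ 0.515 mcg/mL.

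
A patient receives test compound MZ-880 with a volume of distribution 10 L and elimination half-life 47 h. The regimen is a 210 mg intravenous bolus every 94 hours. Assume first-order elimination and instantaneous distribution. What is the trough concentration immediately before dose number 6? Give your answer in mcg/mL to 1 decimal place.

7.0 mcg/mL

f = (1/2)^(τ/t½) = (1/2)^(94/47) ≈ 0.2500.
C₀ = D/Vd = 210/10 ≈ 21.000 mcg/mL.
Before the 6th dose, 5 doses have been given. Superposition: Cmin = C₀·(f + f² + … + f^5).
≈ 21.000 × (0.2500 + 0.0625 + 0.0156 + 0.0039 + 0.0010) ≈ 21.000 × 0.3330 ≈ 6.993 mcg/mL.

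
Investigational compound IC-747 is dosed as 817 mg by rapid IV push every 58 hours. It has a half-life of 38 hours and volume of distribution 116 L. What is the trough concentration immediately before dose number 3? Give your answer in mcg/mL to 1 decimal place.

f = (1/2)^(τ/t½) = (1/2)^(58/38) ≈ 0.3472.
C₀ = D/Vd = 817/116 ≈ 7.043 mcg/mL.
Before the 3rd dose, 2 doses have been given. Superposition: Cmin = C₀·(f + f²).
≈ 7.043 × (0.3472 + 0.1205) ≈ 7.043 × 0.4677 ≈ 3.294 mcg/mL.

3.3 mcg/mL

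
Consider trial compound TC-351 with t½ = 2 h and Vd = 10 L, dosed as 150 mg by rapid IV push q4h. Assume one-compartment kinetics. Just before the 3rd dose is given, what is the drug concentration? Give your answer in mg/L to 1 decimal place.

4.7 mg/L

f = (1/2)^(τ/t½) = (1/2)^(4/2) ≈ 0.2500.
C₀ = D/Vd = 150/10 ≈ 15.000 mg/L.
Before the 3rd dose, 2 doses have been given. Superposition: Cmin = C₀·(f + f²).
≈ 15.000 × (0.2500 + 0.0625) ≈ 15.000 × 0.3125 ≈ 4.688 mg/L.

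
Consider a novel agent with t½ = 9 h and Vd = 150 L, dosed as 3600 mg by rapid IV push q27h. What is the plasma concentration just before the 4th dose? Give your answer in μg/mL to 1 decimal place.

f = (1/2)^(τ/t½) = (1/2)^(27/9) ≈ 0.1250.
C₀ = D/Vd = 3600/150 ≈ 24.000 μg/mL.
Before the 4th dose, 3 doses have been given. Superposition: Cmin = C₀·(f + f² + … + f^3).
≈ 24.000 × (0.1250 + 0.0156 + 0.0020) ≈ 24.000 × 0.1426 ≈ 3.422 μg/mL.

3.4 μg/mL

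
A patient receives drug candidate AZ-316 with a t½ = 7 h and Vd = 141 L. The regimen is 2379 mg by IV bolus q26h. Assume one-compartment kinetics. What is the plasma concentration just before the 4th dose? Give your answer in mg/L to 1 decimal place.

1.4 mg/L

f = (1/2)^(τ/t½) = (1/2)^(26/7) ≈ 0.0762.
C₀ = D/Vd = 2379/141 ≈ 16.872 mg/L.
Before the 4th dose, 3 doses have been given. Superposition: Cmin = C₀·(f + f² + … + f^3).
≈ 16.872 × (0.0762 + 0.0058 + 0.0004) ≈ 16.872 × 0.0824 ≈ 1.390 mg/L.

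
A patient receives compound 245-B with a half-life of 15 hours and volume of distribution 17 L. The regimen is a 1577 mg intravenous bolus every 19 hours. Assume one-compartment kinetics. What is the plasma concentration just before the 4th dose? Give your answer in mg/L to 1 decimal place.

61.2 mg/L

f = (1/2)^(τ/t½) = (1/2)^(19/15) ≈ 0.4156.
C₀ = D/Vd = 1577/17 ≈ 92.765 mg/L.
Before the 4th dose, 3 doses have been given. Superposition: Cmin = C₀·(f + f² + … + f^3).
≈ 92.765 × (0.4156 + 0.1727 + 0.0718) ≈ 92.765 × 0.6601 ≈ 61.234 mg/L.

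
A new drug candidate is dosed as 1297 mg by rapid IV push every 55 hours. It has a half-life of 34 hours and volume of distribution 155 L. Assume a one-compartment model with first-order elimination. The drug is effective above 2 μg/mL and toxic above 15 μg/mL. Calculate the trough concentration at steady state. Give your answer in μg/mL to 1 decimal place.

τ/t½ = 55/34 ≈ 1.6176, so fraction remaining f = (1/2)^(55/34) ≈ 0.3259.
At steady state, accumulation factor R = 1/(1 − e^(−kτ)) ≈ 1.4835.
Single-dose peak C₀ = D/Vd = 1297/155 ≈ 8.368 μg/mL.
Cmax,ss = C₀/(1 − f) ≈ 8.368/0.6741 ≈ 12.414 μg/mL.
One interval later, Cmin,ss = Cmax,ss·e^(−kτ) ≈ 12.414 × 0.3259 ≈ 4.046 μg/mL.
Trough 4.0 μg/mL vs MEC 2 μg/mL: adequate.

4.0 μg/mL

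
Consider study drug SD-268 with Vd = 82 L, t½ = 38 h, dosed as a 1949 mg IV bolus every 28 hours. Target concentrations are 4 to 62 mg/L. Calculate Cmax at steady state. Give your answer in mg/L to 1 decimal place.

59.4 mg/L

Over one 28-h interval, 28/38 ≈ 0.73684 half-lives elapse, leaving f ≈ 0.6001 of each dose.
At steady state, accumulation factor R = 1/(1 − e^(−kτ)) ≈ 2.5006.
Single-dose peak C₀ = D/Vd = 1949/82 ≈ 23.768 mg/L.
Cmax,ss = C₀/(1 − f) ≈ 23.768/0.3999 ≈ 59.435 mg/L.
Peak 59.4 mg/L vs MTC 62 mg/L: below toxic threshold.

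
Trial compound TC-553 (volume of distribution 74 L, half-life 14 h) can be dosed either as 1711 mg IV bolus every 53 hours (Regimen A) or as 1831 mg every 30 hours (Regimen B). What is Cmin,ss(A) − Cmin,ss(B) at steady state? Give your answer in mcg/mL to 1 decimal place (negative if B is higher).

Regimen A: f = (1/2)^(53/14) ≈ 0.0725; Cmin,ss = (1711/74)·f/(1−f) ≈ 1.807 mcg/mL.
Regimen B: f = (1/2)^(30/14) ≈ 0.2264; Cmin,ss = (1831/74)·f/(1−f) ≈ 7.241 mcg/mL.
Difference ≈ 1.807 − 7.241 ≈ -5.434 mcg/mL.

-5.4 mcg/mL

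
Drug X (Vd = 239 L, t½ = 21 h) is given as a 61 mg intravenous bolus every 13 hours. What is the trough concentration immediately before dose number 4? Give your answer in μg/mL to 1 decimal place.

f = (1/2)^(τ/t½) = (1/2)^(13/21) ≈ 0.6511.
C₀ = D/Vd = 61/239 ≈ 0.255 μg/mL.
Before the 4th dose, 3 doses have been given. Superposition: Cmin = C₀·(f + f² + … + f^3).
≈ 0.255 × (0.6511 + 0.4239 + 0.2760) ≈ 0.255 × 1.3510 ≈ 0.345 μg/mL.

0.3 μg/mL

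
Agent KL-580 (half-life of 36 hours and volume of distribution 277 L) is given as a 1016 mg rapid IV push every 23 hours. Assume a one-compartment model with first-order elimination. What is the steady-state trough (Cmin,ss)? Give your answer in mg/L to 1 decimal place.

k = ln2/t½ = ln2/36 ≈ 0.019254 h⁻¹; fraction remaining f = e^(−kτ) = e^(−0.019254×23) ≈ 0.6422.
At steady state, accumulation factor R = 1/(1 − e^(−kτ)) ≈ 2.7949.
Single-dose peak C₀ = D/Vd = 1016/277 ≈ 3.668 mg/L.
Cmax,ss = C₀/(1 − f) ≈ 3.668/0.3578 ≈ 10.252 mg/L.
One interval later, Cmin,ss = Cmax,ss·e^(−kτ) ≈ 10.252 × 0.6422 ≈ 6.584 mg/L.

6.6 mg/L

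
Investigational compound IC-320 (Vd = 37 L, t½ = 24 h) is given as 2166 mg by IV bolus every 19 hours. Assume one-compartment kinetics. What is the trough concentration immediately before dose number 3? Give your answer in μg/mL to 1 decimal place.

53.4 μg/mL

f = (1/2)^(τ/t½) = (1/2)^(19/24) ≈ 0.5777.
C₀ = D/Vd = 2166/37 ≈ 58.541 μg/mL.
Before the 3rd dose, 2 doses have been given. Superposition: Cmin = C₀·(f + f²).
≈ 58.541 × (0.5777 + 0.3337) ≈ 58.541 × 0.9114 ≈ 53.354 μg/mL.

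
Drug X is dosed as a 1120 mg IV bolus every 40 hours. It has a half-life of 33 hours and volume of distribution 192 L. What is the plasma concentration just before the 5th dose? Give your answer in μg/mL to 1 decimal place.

4.3 μg/mL

f = (1/2)^(τ/t½) = (1/2)^(40/33) ≈ 0.4316.
C₀ = D/Vd = 1120/192 ≈ 5.833 μg/mL.
Before the 5th dose, 4 doses have been given. Superposition: Cmin = C₀·(f + f² + … + f^4).
≈ 5.833 × (0.4316 + 0.1863 + 0.0804 + 0.0347) ≈ 5.833 × 0.7330 ≈ 4.276 μg/mL.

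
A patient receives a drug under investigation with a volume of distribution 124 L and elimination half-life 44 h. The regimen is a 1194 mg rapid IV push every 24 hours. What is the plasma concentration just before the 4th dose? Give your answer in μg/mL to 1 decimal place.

f = (1/2)^(τ/t½) = (1/2)^(24/44) ≈ 0.6852.
C₀ = D/Vd = 1194/124 ≈ 9.629 μg/mL.
Before the 4th dose, 3 doses have been given. Superposition: Cmin = C₀·(f + f² + … + f^3).
≈ 9.629 × (0.6852 + 0.4695 + 0.3217) ≈ 9.629 × 1.4764 ≈ 14.216 μg/mL.

14.2 μg/mL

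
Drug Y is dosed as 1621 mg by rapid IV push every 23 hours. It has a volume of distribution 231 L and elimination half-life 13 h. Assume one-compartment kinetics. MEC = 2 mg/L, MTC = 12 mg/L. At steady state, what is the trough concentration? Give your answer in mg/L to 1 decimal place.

2.9 mg/L

k = ln2/t½ = ln2/13 ≈ 0.053319 h⁻¹; fraction remaining f = e^(−kτ) = e^(−0.053319×23) ≈ 0.2934.
At steady state, accumulation factor R = 1/(1 − e^(−kτ)) ≈ 1.4152.
Each bolus raises the concentration by D/Vd = 1621/231 ≈ 7.017 mg/L.
Cmax,ss = C₀/(1 − f) ≈ 7.017/0.7066 ≈ 9.931 mg/L.
One interval later, Cmin,ss = Cmax,ss·e^(−kτ) ≈ 9.931 × 0.2934 ≈ 2.914 mg/L.
Trough 2.9 mg/L vs MEC 2 mg/L: adequate.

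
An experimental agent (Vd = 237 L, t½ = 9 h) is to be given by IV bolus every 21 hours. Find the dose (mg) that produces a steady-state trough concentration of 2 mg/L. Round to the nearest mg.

1915 mg

τ/t½ = 21/9 ≈ 2.3333, so f = (1/2)^(21/9) ≈ 0.198425.
Cmin,ss = (D/Vd)·f/(1−f), so D = Cmin,ss·Vd·(1−f)/f.
D = 2 × 237 × (1−f)/f ≈ 2 × 237 × 4.03969 ≈ 1914.81 mg.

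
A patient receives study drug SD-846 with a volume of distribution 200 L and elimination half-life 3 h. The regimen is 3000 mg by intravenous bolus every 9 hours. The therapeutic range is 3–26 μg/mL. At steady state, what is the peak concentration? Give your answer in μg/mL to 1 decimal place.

τ = 9 h = 3 half-lives, so f = (1/2)^3 = 0.125.
Accumulation ratio R = 1/(1 − f) = 1/0.875 = 8/7.
Single-dose peak C₀ = D/Vd = 3000/200 = 15 μg/mL.
Steady-state peak Cmax,ss = C₀·R = 15 × 8/7 ≈ 17.143 μg/mL.
Peak 17.1 μg/mL vs MTC 26 μg/mL: below toxic threshold.

17.1 μg/mL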